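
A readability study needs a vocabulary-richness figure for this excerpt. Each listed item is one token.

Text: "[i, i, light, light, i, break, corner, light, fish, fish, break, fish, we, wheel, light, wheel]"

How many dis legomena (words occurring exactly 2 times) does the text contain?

Frequencies: light:4, i:3, fish:3, break:2, wheel:2, corner:1, we:1
Words with frequency 2: break, wheel

2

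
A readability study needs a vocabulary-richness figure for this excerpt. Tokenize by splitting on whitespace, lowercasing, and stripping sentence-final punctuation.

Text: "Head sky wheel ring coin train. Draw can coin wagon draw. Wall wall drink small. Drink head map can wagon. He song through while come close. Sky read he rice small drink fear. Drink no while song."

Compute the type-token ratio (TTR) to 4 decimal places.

0.6216

N = 37 tokens, V = 23 types.
TTR = V / N = 23 / 37 = 0.6216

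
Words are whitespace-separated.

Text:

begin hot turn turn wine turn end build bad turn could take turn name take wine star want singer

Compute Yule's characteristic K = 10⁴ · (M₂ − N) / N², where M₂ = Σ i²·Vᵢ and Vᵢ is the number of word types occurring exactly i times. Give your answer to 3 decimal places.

664.820

Frequencies: turn:5, wine:2, take:2, begin:1, hot:1, end:1, build:1, bad:1, could:1, name:1, star:1, want:1, singer:1
N = 19. Frequency spectrum: V_1=10, V_2=2, V_5=1
M₂ = 1²·10 + 2²·2 + 5²·1 = 43
K = 10000 × (43 − 19) / 19² = 664.820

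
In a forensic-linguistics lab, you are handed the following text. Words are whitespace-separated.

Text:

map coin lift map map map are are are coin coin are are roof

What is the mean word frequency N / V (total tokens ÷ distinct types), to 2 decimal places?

N = 14 tokens, V = 5 types.
Mean frequency = N / V = 14 / 5 = 2.80

2.80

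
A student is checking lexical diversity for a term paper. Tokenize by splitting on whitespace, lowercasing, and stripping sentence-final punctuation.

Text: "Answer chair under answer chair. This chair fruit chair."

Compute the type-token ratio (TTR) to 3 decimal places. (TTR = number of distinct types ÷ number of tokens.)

0.556

N = 9 tokens, V = 5 types.
TTR = V / N = 5 / 9 = 0.556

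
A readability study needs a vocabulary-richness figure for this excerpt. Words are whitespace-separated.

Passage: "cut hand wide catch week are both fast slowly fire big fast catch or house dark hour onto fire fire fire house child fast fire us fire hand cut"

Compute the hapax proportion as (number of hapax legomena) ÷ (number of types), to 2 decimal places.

Frequencies: fire:6, fast:3, cut:2, hand:2, catch:2, house:2, wide:1, week:1, are:1, both:1, slowly:1, big:1, or:1, dark:1, hour:1, onto:1, child:1, us:1
Hapax count = 12; type count = 18.
Ratio = 12 / 18 = 0.67

0.67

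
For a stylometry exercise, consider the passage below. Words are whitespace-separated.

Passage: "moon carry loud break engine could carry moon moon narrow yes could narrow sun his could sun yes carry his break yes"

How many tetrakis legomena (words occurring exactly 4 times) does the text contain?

Frequencies: moon:3, carry:3, could:3, yes:3, break:2, narrow:2, sun:2, his:2, loud:1, engine:1
Words with frequency 4: (none)

0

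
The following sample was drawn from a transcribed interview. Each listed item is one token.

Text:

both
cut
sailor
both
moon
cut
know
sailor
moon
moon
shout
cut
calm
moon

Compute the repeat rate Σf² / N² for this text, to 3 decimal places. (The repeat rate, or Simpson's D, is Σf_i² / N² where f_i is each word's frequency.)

Frequencies: moon:4, cut:3, both:2, sailor:2, know:1, shout:1, calm:1
Σf² = 36; N² = 196
Repeat rate = 36 / 196 = 0.184

0.184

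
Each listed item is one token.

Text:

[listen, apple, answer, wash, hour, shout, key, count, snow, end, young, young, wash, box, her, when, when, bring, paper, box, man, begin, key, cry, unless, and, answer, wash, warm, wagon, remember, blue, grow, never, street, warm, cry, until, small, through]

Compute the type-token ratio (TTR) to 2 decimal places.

N = 40 tokens, V = 31 types.
TTR = V / N = 31 / 40 = 0.78

0.78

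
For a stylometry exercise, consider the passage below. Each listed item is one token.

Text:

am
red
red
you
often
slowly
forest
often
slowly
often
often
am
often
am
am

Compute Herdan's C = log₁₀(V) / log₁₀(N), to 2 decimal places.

0.66

N = 15, V = 6.
log₁₀(V) = 0.778151, log₁₀(N) = 1.176091
C = 0.778151 / 1.176091 = 0.66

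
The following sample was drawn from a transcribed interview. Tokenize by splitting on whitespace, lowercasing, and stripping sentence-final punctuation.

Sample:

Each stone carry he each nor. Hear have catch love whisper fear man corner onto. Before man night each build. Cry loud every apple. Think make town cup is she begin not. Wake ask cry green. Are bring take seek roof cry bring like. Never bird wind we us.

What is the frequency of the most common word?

Frequencies: each:3, cry:3, man:2, bring:2, stone:1, carry:1, he:1, nor:1, hear:1, have:1, catch:1, love:1, whisper:1, fear:1, corner:1, onto:1, before:1, night:1, build:1, loud:1, … (23 more, each freq 1)
Most common: 'each' with frequency 3.

3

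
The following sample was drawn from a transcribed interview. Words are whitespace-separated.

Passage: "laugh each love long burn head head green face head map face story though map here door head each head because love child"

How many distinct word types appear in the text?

15

Distinct types: {because, burn, child, door, each, face, green, head, here, laugh, long, love, map, story, though}
V = 15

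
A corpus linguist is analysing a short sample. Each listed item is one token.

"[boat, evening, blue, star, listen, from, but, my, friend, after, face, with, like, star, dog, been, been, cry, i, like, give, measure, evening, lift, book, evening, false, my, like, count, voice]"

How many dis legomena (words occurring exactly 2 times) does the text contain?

Frequencies: evening:3, like:3, star:2, my:2, been:2, boat:1, blue:1, listen:1, from:1, but:1, friend:1, after:1, face:1, with:1, dog:1, cry:1, i:1, give:1, measure:1, lift:1, … (4 more, each freq 1)
Words with frequency 2: been, my, star

3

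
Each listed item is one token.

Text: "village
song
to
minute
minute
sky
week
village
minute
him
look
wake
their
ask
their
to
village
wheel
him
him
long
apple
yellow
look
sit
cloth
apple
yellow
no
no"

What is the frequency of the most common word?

3

Frequencies: village:3, minute:3, him:3, to:2, look:2, their:2, apple:2, yellow:2, no:2, song:1, sky:1, week:1, wake:1, ask:1, wheel:1, long:1, sit:1, cloth:1
Most common: 'village' with frequency 3.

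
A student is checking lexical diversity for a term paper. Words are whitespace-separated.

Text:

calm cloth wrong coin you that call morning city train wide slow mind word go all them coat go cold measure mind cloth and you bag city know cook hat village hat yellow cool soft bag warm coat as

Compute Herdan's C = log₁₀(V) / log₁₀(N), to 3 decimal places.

N = 39, V = 31.
log₁₀(V) = 1.491362, log₁₀(N) = 1.591065
C = 1.491362 / 1.591065 = 0.937

0.937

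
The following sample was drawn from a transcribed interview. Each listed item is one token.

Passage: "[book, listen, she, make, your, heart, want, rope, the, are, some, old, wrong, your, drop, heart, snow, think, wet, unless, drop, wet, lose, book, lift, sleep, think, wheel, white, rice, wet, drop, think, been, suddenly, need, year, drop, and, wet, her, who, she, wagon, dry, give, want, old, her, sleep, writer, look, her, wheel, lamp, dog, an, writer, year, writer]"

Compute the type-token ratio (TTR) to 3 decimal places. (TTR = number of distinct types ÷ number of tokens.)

0.650

N = 60 tokens, V = 39 types.
TTR = V / N = 39 / 60 = 0.650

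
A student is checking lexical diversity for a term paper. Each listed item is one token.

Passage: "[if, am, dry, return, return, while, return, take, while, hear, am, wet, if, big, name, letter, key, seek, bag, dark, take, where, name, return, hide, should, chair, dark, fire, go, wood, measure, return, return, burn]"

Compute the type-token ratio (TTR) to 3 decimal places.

0.686

N = 35 tokens, V = 24 types.
TTR = V / N = 24 / 35 = 0.686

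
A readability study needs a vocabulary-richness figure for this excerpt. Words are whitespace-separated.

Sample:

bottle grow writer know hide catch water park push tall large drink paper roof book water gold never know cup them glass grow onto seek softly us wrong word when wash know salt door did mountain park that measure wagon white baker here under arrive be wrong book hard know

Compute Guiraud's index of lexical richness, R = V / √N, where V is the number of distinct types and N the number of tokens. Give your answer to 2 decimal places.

N = 50, V = 42.
√N = 7.071068
R = 42 / 7.071068 = 5.94

5.94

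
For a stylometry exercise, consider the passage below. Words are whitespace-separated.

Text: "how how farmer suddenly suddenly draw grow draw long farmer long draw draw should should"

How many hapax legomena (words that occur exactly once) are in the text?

Frequencies: draw:4, how:2, farmer:2, suddenly:2, long:2, should:2, grow:1
Hapax (freq=1): grow

1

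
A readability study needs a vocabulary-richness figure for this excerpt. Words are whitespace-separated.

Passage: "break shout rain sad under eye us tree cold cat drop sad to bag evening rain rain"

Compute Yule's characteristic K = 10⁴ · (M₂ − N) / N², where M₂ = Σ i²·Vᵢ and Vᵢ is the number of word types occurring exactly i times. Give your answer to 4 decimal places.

276.8166

Frequencies: rain:3, sad:2, break:1, shout:1, under:1, eye:1, us:1, tree:1, cold:1, cat:1, drop:1, to:1, bag:1, evening:1
N = 17. Frequency spectrum: V_1=12, V_2=1, V_3=1
M₂ = 1²·12 + 2²·1 + 3²·1 = 25
K = 10000 × (25 − 17) / 17² = 276.8166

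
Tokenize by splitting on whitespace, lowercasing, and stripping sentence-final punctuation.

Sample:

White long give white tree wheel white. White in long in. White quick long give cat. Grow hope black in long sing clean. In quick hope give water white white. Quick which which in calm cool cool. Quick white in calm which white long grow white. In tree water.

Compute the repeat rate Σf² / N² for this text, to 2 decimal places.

0.10

Frequencies: white:10, in:7, long:5, quick:4, give:3, which:3, tree:2, grow:2, hope:2, water:2, calm:2, cool:2, wheel:1, cat:1, black:1, sing:1, clean:1
Σf² = 237; N² = 2401
Repeat rate = 237 / 2401 = 0.10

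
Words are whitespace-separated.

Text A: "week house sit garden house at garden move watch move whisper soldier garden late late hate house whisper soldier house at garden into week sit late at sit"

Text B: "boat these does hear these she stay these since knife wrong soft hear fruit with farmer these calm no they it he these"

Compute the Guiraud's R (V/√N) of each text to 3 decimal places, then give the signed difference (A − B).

-1.485

A: V=12, N=28, R=2.268
B: V=18, N=23, R=3.753
Difference = 2.268 − 3.753 = -1.485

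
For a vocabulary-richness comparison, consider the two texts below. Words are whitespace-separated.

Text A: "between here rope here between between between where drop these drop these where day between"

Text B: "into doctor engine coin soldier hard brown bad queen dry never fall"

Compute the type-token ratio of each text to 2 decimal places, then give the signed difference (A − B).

TTR(A) = 7/15 = 0.47
TTR(B) = 12/12 = 1.00
Difference = 0.47 − 1.00 = -0.53

-0.53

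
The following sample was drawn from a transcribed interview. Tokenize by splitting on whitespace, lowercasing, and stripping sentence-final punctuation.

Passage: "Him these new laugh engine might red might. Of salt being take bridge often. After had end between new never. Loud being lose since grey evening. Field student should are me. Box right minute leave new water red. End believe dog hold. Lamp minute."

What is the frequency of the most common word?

3

Frequencies: new:3, might:2, red:2, being:2, end:2, minute:2, him:1, these:1, laugh:1, engine:1, of:1, salt:1, take:1, bridge:1, often:1, after:1, had:1, between:1, never:1, loud:1, … (17 more, each freq 1)
Most common: 'new' with frequency 3.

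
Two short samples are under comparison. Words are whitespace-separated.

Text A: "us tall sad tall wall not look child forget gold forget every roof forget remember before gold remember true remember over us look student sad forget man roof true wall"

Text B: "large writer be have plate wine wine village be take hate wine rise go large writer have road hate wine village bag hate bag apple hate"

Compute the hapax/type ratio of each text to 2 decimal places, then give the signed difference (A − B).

A: hapax=7, V=17, ratio=0.41
B: hapax=6, V=14, ratio=0.43
Difference = 0.41 − 0.43 = -0.02

-0.02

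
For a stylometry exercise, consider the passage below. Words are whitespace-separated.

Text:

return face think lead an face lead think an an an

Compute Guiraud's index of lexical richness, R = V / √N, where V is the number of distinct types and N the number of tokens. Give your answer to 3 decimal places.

N = 11, V = 5.
√N = 3.316625
R = 5 / 3.316625 = 1.508

1.508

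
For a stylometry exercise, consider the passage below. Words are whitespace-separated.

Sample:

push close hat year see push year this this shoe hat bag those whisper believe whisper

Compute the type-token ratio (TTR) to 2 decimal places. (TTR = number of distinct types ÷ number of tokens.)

0.69

N = 16 tokens, V = 11 types.
TTR = V / N = 11 / 16 = 0.69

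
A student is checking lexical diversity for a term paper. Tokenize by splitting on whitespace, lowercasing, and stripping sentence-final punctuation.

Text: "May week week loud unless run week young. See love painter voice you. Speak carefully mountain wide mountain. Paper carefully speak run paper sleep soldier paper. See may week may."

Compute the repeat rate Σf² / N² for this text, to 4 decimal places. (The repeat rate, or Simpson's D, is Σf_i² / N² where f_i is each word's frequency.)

Frequencies: week:4, may:3, paper:3, run:2, see:2, speak:2, carefully:2, mountain:2, loud:1, unless:1, young:1, love:1, painter:1, voice:1, you:1, wide:1, sleep:1, soldier:1
Σf² = 64; N² = 900
Repeat rate = 64 / 900 = 0.0711

0.0711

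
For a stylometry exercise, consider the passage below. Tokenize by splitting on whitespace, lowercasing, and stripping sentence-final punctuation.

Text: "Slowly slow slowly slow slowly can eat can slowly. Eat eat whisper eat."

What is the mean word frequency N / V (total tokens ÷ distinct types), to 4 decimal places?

2.6000

N = 13 tokens, V = 5 types.
Mean frequency = N / V = 13 / 5 = 2.6000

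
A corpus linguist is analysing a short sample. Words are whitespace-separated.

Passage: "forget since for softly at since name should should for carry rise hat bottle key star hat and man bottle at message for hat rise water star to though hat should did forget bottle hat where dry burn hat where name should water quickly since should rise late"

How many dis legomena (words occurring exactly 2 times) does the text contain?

6

Frequencies: hat:6, should:5, since:3, for:3, rise:3, bottle:3, forget:2, at:2, name:2, star:2, water:2, where:2, softly:1, carry:1, key:1, and:1, man:1, message:1, to:1, though:1, … (5 more, each freq 1)
Words with frequency 2: at, forget, name, star, water, where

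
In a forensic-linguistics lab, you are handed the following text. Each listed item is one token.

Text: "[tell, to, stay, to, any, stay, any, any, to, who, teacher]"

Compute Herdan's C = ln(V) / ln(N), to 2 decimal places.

0.75

N = 11, V = 6.
ln(V) = 1.791759, ln(N) = 2.397895
C = 1.791759 / 2.397895 = 0.75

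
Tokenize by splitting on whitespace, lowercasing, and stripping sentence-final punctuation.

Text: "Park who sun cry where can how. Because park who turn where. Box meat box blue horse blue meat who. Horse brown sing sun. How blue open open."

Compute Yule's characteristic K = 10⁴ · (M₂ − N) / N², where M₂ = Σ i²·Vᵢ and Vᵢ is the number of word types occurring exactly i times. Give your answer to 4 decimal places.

Frequencies: who:3, blue:3, park:2, sun:2, where:2, how:2, box:2, meat:2, horse:2, open:2, cry:1, can:1, because:1, turn:1, brown:1, sing:1
N = 28. Frequency spectrum: V_1=6, V_2=8, V_3=2
M₂ = 1²·6 + 2²·8 + 3²·2 = 56
K = 10000 × (56 − 28) / 28² = 357.1429

357.1429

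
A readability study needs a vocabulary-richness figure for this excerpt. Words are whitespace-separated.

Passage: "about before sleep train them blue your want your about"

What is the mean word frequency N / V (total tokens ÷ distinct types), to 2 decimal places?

N = 10 tokens, V = 8 types.
Mean frequency = N / V = 10 / 8 = 1.25

1.25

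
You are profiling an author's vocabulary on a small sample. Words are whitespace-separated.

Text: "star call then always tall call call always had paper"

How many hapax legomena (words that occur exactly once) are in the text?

5

Frequencies: call:3, always:2, star:1, then:1, tall:1, had:1, paper:1
Hapax (freq=1): had, paper, star, tall, then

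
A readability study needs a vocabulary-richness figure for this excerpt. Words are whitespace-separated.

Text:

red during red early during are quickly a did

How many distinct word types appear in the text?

7

Distinct types: {a, are, did, during, early, quickly, red}
V = 7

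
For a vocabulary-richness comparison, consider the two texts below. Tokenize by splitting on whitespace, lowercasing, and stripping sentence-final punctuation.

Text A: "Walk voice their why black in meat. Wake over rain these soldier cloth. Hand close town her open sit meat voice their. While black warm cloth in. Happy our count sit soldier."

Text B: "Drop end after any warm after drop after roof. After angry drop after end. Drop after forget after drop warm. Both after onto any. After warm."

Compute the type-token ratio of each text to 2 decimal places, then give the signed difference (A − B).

TTR(A) = 24/32 = 0.75
TTR(B) = 10/26 = 0.38
Difference = 0.75 − 0.38 = 0.37

0.37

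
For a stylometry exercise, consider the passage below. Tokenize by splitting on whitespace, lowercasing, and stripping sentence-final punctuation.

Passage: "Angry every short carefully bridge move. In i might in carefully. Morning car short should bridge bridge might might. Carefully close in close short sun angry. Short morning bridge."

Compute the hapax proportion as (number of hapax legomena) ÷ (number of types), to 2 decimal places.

0.43

Frequencies: short:4, bridge:4, carefully:3, in:3, might:3, angry:2, morning:2, close:2, every:1, move:1, i:1, car:1, should:1, sun:1
Hapax count = 6; type count = 14.
Ratio = 6 / 14 = 0.43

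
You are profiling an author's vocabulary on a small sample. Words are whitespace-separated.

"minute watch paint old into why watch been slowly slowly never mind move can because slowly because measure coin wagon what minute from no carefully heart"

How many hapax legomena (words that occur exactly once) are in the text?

17

Frequencies: slowly:3, minute:2, watch:2, because:2, paint:1, old:1, into:1, why:1, been:1, never:1, mind:1, move:1, can:1, measure:1, coin:1, wagon:1, what:1, from:1, no:1, carefully:1, … (1 more, each freq 1)
Hapax (freq=1): been, can, carefully, coin, from, heart, into, measure, mind, move, never, no, old, paint, wagon, what, why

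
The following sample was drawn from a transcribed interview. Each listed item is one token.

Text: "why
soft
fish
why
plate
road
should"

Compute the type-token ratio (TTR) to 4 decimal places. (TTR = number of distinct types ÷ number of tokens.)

0.8571

N = 7 tokens, V = 6 types.
TTR = V / N = 6 / 7 = 0.8571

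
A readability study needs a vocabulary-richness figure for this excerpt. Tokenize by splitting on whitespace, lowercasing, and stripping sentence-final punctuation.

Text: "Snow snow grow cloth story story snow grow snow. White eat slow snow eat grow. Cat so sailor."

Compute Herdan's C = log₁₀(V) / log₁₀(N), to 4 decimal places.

N = 18, V = 10.
log₁₀(V) = 1.000000, log₁₀(N) = 1.255273
C = 1.000000 / 1.255273 = 0.7966

0.7966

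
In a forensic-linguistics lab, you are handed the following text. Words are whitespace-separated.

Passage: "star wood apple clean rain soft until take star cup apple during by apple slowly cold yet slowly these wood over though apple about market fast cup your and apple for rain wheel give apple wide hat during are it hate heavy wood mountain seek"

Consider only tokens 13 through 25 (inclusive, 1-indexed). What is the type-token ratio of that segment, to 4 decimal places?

0.8462

Segment tokens 13–25: by, apple, slowly, cold, yet, slowly, these, wood, over, though, apple, about, market
Segment N = 13, segment V = 11.
TTR = 11 / 13 = 0.8462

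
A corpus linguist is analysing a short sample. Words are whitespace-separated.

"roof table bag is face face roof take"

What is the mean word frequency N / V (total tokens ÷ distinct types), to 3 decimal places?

1.333

N = 8 tokens, V = 6 types.
Mean frequency = N / V = 8 / 6 = 1.333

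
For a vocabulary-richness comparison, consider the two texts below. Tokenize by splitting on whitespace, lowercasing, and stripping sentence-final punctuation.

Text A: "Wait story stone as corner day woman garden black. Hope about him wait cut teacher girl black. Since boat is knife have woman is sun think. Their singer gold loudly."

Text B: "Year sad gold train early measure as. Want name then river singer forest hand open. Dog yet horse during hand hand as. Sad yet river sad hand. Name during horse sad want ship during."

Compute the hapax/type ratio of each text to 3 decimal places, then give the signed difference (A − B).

A: hapax=22, V=26, ratio=0.846
B: hapax=11, V=20, ratio=0.550
Difference = 0.846 − 0.550 = 0.296

0.296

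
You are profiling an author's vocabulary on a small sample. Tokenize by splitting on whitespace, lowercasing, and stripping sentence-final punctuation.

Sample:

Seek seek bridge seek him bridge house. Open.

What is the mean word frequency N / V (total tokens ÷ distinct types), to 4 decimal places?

1.6000

N = 8 tokens, V = 5 types.
Mean frequency = N / V = 8 / 5 = 1.6000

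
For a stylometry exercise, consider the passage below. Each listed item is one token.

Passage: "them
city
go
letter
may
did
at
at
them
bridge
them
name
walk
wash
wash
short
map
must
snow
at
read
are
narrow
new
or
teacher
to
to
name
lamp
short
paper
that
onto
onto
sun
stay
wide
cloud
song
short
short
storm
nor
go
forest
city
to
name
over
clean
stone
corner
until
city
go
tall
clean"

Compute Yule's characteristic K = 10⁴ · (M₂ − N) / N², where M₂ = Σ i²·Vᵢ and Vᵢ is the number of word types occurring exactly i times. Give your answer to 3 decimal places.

Frequencies: short:4, them:3, city:3, go:3, at:3, name:3, to:3, wash:2, onto:2, clean:2, letter:1, may:1, did:1, bridge:1, walk:1, map:1, must:1, snow:1, read:1, are:1, … (20 more, each freq 1)
N = 58. Frequency spectrum: V_1=30, V_2=3, V_3=6, V_4=1
M₂ = 1²·30 + 2²·3 + 3²·6 + 4²·1 = 112
K = 10000 × (112 − 58) / 58² = 160.523

160.523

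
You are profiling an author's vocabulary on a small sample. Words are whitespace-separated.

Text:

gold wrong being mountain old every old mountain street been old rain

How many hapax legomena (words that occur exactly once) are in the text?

7

Frequencies: old:3, mountain:2, gold:1, wrong:1, being:1, every:1, street:1, been:1, rain:1
Hapax (freq=1): been, being, every, gold, rain, street, wrong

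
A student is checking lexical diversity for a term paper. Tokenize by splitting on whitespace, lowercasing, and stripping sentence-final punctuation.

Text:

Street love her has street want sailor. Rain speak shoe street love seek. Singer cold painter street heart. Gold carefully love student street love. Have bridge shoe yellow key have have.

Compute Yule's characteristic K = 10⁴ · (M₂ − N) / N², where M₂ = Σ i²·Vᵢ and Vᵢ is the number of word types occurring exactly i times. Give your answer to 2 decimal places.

416.23

Frequencies: street:5, love:4, have:3, shoe:2, her:1, has:1, want:1, sailor:1, rain:1, speak:1, seek:1, singer:1, cold:1, painter:1, heart:1, gold:1, carefully:1, student:1, bridge:1, yellow:1, … (1 more, each freq 1)
N = 31. Frequency spectrum: V_1=17, V_2=1, V_3=1, V_4=1, V_5=1
M₂ = 1²·17 + 2²·1 + 3²·1 + 4²·1 + 5²·1 = 71
K = 10000 × (71 − 31) / 31² = 416.23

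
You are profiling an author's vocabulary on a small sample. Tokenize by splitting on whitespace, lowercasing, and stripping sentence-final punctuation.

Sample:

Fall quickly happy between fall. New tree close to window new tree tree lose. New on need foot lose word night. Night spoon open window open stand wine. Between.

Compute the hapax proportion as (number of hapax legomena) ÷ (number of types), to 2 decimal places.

0.58

Frequencies: new:3, tree:3, fall:2, between:2, window:2, lose:2, night:2, open:2, quickly:1, happy:1, close:1, to:1, on:1, need:1, foot:1, word:1, spoon:1, stand:1, wine:1
Hapax count = 11; type count = 19.
Ratio = 11 / 19 = 0.58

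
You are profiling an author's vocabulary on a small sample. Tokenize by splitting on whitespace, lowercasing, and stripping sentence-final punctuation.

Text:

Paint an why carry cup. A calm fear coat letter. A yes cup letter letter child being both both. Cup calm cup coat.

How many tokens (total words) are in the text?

23

Tokens: paint, an, why, carry, cup, a, calm, fear, coat, letter, a, yes, cup, letter, letter, child, being, both, both, cup, calm, cup, coat
N = 23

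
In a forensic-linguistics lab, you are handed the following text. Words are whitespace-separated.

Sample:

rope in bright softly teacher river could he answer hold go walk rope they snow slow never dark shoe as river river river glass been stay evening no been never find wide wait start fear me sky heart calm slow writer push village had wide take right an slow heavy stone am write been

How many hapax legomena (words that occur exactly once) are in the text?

Frequencies: river:4, slow:3, been:3, rope:2, never:2, wide:2, in:1, bright:1, softly:1, teacher:1, could:1, he:1, answer:1, hold:1, go:1, walk:1, they:1, snow:1, dark:1, shoe:1, … (24 more, each freq 1)
Hapax (freq=1): am, an, answer, as, bright, calm, could, dark, evening, fear, find, glass, go, had, he, heart, heavy, hold, in, me, no, push, right, shoe, sky, snow, softly, start, stay, stone, take, teacher, they, village, wait, walk, write, writer

38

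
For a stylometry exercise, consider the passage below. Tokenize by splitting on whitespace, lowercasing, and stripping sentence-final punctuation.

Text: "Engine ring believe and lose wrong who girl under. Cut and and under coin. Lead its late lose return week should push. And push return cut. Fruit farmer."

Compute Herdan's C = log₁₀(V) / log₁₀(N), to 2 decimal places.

N = 28, V = 20.
log₁₀(V) = 1.301030, log₁₀(N) = 1.447158
C = 1.301030 / 1.447158 = 0.90

0.90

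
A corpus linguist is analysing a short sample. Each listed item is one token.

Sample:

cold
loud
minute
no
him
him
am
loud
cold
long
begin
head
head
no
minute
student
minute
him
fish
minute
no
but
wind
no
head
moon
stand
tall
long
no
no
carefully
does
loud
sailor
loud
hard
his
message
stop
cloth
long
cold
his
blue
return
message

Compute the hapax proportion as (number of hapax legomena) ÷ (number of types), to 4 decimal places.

0.6538

Frequencies: no:6, loud:4, minute:4, cold:3, him:3, long:3, head:3, his:2, message:2, am:1, begin:1, student:1, fish:1, but:1, wind:1, moon:1, stand:1, tall:1, carefully:1, does:1, … (6 more, each freq 1)
Hapax count = 17; type count = 26.
Ratio = 17 / 26 = 0.6538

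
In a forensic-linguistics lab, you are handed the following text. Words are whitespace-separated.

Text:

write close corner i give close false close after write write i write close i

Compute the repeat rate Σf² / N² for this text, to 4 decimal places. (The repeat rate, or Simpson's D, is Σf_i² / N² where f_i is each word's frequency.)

0.2000

Frequencies: write:4, close:4, i:3, corner:1, give:1, false:1, after:1
Σf² = 45; N² = 225
Repeat rate = 45 / 225 = 0.2000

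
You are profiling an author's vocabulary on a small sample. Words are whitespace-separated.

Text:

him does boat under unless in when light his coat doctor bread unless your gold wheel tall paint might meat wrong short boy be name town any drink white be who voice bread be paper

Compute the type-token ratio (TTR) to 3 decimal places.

N = 35 tokens, V = 31 types.
TTR = V / N = 31 / 35 = 0.886

0.886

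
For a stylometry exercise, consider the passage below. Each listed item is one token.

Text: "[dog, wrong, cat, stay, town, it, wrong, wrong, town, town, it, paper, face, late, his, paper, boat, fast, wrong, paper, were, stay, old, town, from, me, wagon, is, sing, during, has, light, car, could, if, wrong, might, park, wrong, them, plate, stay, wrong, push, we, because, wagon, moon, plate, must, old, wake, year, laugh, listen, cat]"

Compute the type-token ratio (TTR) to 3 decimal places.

0.679

N = 56 tokens, V = 38 types.
TTR = V / N = 38 / 56 = 0.679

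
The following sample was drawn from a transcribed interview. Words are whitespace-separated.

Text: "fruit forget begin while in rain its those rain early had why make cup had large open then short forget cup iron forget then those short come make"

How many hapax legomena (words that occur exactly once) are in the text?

11

Frequencies: forget:3, rain:2, those:2, had:2, make:2, cup:2, then:2, short:2, fruit:1, begin:1, while:1, in:1, its:1, early:1, why:1, large:1, open:1, iron:1, come:1
Hapax (freq=1): begin, come, early, fruit, in, iron, its, large, open, while, why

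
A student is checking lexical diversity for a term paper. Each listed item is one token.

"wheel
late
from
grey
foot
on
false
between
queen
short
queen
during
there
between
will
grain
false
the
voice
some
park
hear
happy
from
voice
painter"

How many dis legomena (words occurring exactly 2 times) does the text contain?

5

Frequencies: from:2, false:2, between:2, queen:2, voice:2, wheel:1, late:1, grey:1, foot:1, on:1, short:1, during:1, there:1, will:1, grain:1, the:1, some:1, park:1, hear:1, happy:1, … (1 more, each freq 1)
Words with frequency 2: between, false, from, queen, voice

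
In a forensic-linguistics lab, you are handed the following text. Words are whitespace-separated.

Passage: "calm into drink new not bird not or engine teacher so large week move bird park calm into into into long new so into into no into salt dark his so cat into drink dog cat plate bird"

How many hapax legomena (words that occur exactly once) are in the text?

Frequencies: into:8, bird:3, so:3, calm:2, drink:2, new:2, not:2, cat:2, or:1, engine:1, teacher:1, large:1, week:1, move:1, park:1, long:1, no:1, salt:1, dark:1, his:1, … (2 more, each freq 1)
Hapax (freq=1): dark, dog, engine, his, large, long, move, no, or, park, plate, salt, teacher, week

14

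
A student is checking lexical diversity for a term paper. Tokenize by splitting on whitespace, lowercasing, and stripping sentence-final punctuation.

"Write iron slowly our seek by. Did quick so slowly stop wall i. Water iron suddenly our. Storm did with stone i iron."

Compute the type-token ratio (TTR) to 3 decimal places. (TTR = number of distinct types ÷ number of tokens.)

0.739

N = 23 tokens, V = 17 types.
TTR = V / N = 17 / 23 = 0.739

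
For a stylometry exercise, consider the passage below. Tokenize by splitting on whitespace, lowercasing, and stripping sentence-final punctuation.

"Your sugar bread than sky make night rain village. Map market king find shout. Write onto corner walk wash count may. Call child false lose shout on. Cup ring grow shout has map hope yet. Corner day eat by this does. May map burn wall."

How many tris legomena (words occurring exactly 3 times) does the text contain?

2

Frequencies: map:3, shout:3, corner:2, may:2, your:1, sugar:1, bread:1, than:1, sky:1, make:1, night:1, rain:1, village:1, market:1, king:1, find:1, write:1, onto:1, walk:1, wash:1, … (19 more, each freq 1)
Words with frequency 3: map, shout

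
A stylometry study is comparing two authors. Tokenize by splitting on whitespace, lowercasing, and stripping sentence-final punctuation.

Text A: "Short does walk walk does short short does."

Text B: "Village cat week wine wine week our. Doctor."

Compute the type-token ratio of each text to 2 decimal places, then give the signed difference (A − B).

TTR(A) = 3/8 = 0.38
TTR(B) = 6/8 = 0.75
Difference = 0.38 − 0.75 = -0.37

-0.37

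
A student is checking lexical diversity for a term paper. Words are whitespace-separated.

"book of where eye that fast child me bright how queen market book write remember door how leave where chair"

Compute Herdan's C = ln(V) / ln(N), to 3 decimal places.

0.946

N = 20, V = 17.
ln(V) = 2.833213, ln(N) = 2.995732
C = 2.833213 / 2.995732 = 0.946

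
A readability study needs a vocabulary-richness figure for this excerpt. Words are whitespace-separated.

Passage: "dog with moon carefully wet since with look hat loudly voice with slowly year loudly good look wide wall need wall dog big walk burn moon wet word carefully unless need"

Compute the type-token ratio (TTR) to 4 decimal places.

0.6774

N = 31 tokens, V = 21 types.
TTR = V / N = 21 / 31 = 0.6774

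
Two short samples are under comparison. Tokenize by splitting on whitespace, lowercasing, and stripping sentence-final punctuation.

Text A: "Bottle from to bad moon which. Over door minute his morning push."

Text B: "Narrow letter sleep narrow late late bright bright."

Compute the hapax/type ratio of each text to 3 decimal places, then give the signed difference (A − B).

0.600

A: hapax=12, V=12, ratio=1.000
B: hapax=2, V=5, ratio=0.400
Difference = 1.000 − 0.400 = 0.600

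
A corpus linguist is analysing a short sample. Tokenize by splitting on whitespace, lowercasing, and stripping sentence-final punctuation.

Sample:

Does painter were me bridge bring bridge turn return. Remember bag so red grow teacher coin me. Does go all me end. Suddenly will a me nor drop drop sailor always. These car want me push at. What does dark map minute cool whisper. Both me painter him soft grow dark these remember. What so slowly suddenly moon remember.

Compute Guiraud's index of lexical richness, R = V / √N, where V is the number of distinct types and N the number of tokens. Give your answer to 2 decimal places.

N = 59, V = 41.
√N = 7.681146
R = 41 / 7.681146 = 5.34

5.34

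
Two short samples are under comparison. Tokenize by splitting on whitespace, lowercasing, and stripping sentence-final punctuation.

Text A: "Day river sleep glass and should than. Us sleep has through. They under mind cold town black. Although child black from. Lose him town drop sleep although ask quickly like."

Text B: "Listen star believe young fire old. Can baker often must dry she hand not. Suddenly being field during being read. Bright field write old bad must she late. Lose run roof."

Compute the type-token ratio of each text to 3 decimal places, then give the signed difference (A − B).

TTR(A) = 25/30 = 0.833
TTR(B) = 26/31 = 0.839
Difference = 0.833 − 0.839 = -0.006

-0.006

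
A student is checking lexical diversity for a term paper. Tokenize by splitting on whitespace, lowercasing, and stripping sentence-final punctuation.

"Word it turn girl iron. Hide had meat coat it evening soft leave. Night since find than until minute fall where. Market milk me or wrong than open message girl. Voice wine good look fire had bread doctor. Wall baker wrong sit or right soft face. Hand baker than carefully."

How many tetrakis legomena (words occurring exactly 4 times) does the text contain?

Frequencies: than:3, it:2, girl:2, had:2, soft:2, or:2, wrong:2, baker:2, word:1, turn:1, iron:1, hide:1, meat:1, coat:1, evening:1, leave:1, night:1, since:1, find:1, until:1, … (21 more, each freq 1)
Words with frequency 4: (none)

0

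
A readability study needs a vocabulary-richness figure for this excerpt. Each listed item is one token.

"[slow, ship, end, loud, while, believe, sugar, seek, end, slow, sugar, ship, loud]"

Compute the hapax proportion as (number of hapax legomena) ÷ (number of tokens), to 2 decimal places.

Frequencies: slow:2, ship:2, end:2, loud:2, sugar:2, while:1, believe:1, seek:1
Hapax count = 3; token count = 13.
Ratio = 3 / 13 = 0.23

0.23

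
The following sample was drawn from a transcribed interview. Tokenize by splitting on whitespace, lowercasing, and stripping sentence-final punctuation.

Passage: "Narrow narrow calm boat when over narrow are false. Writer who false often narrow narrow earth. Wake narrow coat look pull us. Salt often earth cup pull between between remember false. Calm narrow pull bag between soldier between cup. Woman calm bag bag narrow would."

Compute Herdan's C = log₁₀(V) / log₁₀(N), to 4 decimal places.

0.8349

N = 45, V = 24.
log₁₀(V) = 1.380211, log₁₀(N) = 1.653213
C = 1.380211 / 1.653213 = 0.8349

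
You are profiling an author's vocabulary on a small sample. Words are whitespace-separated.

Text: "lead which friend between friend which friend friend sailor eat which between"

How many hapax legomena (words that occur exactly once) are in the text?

3

Frequencies: friend:4, which:3, between:2, lead:1, sailor:1, eat:1
Hapax (freq=1): eat, lead, sailor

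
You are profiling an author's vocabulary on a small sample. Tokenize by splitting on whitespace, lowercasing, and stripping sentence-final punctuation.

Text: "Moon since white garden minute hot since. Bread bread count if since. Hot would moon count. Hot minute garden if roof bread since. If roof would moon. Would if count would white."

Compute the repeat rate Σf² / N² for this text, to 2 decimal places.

0.10

Frequencies: since:4, if:4, would:4, moon:3, hot:3, bread:3, count:3, white:2, garden:2, minute:2, roof:2
Σf² = 100; N² = 1024
Repeat rate = 100 / 1024 = 0.10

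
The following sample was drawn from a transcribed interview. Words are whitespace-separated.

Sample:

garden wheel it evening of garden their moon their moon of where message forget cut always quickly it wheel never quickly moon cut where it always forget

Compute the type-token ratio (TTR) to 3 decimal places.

N = 27 tokens, V = 14 types.
TTR = V / N = 14 / 27 = 0.519

0.519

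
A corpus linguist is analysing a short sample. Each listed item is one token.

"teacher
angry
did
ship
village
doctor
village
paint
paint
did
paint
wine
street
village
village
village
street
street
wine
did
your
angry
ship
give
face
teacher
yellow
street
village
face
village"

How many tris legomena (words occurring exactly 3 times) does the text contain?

Frequencies: village:7, street:4, did:3, paint:3, teacher:2, angry:2, ship:2, wine:2, face:2, doctor:1, your:1, give:1, yellow:1
Words with frequency 3: did, paint

2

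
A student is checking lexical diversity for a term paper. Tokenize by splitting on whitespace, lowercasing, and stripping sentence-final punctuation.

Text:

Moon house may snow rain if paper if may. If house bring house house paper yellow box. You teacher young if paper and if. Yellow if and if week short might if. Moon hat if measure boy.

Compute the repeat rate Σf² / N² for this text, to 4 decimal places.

Frequencies: if:9, house:4, paper:3, moon:2, may:2, yellow:2, and:2, snow:1, rain:1, bring:1, box:1, you:1, teacher:1, young:1, week:1, short:1, might:1, hat:1, measure:1, boy:1
Σf² = 135; N² = 1369
Repeat rate = 135 / 1369 = 0.0986

0.0986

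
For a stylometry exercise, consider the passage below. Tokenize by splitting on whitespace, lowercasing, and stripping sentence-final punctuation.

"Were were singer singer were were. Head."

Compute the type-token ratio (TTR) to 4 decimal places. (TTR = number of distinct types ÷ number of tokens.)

N = 7 tokens, V = 3 types.
TTR = V / N = 3 / 7 = 0.4286

0.4286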